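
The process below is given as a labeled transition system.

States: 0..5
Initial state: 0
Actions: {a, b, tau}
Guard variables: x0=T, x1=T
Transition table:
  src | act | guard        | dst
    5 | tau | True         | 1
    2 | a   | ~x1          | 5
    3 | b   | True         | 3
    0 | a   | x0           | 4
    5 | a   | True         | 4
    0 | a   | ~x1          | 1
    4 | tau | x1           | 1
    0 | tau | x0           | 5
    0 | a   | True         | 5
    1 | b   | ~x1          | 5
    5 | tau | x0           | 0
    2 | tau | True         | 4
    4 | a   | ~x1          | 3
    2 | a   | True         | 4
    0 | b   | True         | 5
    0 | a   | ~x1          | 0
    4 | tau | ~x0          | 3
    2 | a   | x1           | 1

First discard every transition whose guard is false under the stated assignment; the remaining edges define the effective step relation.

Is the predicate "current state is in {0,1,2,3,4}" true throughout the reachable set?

Allowed set {0,1,2,3,4}
Reachable = {0,1,4,5}
  0: ✓
  1: ✓
  4: ✓
  5: VIOLATES
witness against invariant: a → 5

Answer: INVARIANT VIOLATED at state 5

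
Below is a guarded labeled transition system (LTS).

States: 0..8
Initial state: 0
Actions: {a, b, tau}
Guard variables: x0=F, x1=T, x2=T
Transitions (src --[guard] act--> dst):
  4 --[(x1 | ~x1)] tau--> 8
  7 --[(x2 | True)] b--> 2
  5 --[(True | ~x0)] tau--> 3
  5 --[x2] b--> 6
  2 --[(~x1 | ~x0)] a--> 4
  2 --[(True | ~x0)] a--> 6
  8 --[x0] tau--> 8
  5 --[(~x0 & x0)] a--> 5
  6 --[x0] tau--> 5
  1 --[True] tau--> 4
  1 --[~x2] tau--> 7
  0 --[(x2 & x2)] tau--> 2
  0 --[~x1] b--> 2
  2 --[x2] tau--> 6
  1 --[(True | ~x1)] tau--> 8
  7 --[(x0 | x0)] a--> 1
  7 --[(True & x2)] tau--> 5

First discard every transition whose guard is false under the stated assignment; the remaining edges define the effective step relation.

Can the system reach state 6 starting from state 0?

After dropping false guards: 11 live edges.
depth 0: {0}
depth 1: {2}  now seen {0,2}
depth 2: {4,6}  now seen {0,2,4,6}
depth 3: {8}  now seen {0,2,4,6,8}
R = {0,2,4,6,8}
Path to 6: tau·a

Answer: REACHABLE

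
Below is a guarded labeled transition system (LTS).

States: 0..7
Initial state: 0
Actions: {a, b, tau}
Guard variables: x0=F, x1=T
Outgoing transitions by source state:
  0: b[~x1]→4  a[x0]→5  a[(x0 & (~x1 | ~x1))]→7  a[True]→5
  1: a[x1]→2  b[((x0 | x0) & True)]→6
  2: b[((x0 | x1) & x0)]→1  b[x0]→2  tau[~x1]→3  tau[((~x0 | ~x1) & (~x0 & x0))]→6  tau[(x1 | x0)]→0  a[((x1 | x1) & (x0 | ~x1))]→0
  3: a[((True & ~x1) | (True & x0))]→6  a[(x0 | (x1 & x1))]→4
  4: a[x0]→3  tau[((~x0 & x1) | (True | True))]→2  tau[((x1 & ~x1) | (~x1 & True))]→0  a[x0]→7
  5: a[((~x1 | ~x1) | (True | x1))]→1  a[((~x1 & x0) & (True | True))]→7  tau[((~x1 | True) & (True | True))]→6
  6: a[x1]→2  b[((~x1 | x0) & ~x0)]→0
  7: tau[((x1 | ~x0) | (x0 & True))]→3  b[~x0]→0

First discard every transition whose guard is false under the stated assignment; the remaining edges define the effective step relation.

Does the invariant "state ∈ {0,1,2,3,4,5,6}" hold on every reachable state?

Answer: INVARIANT HOLDS

Analysis:
Safe = {0,1,2,3,4,5,6}
Reachable = {0,1,2,5,6}
  0: ok
  1: ok
  2: ok
  5: ok
  6: ok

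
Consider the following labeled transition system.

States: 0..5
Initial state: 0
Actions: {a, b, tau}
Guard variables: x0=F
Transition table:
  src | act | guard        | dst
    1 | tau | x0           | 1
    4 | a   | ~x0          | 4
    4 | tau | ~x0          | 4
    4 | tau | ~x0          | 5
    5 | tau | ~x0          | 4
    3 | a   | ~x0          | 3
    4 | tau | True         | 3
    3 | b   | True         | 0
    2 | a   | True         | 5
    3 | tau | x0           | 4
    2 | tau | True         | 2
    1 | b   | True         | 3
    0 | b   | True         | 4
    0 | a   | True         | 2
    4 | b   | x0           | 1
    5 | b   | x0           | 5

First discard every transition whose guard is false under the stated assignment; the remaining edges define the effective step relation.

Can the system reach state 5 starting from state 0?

Answer: REACHABLE

Analysis:
12 transition(s) survive guard evaluation.
Layer 0: {0}
Layer 1: {2,4}  now seen {0,2,4}
Layer 2: {3,5}  now seen {0,2,3,4,5}
Reach set: {0,2,3,4,5}
trace reaching 5: b·tau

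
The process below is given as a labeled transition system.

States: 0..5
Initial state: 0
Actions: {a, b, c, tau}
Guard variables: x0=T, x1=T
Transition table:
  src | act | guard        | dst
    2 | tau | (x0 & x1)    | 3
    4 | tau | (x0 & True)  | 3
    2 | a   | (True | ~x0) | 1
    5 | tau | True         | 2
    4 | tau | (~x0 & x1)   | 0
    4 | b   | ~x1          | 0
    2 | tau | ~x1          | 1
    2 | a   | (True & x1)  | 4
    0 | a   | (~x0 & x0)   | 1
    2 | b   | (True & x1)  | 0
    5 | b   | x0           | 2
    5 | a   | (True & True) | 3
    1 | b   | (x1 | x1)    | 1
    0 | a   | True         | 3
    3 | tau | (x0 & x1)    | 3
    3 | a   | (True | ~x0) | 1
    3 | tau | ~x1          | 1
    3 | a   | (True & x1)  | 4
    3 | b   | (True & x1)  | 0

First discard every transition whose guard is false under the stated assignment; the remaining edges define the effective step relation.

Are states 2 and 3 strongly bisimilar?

Answer: BISIMILAR

Analysis:
Refine partition for ~:
  round 0: {{0,1,2,3,4,5}}
  round 1: {{0},{1},{2,3,5},{4}}
  round 2: {{0},{1},{2,3},{4},{5}}
Fixed point at round 3; 5 class(es).
[2]={2,3}  [3]={2,3}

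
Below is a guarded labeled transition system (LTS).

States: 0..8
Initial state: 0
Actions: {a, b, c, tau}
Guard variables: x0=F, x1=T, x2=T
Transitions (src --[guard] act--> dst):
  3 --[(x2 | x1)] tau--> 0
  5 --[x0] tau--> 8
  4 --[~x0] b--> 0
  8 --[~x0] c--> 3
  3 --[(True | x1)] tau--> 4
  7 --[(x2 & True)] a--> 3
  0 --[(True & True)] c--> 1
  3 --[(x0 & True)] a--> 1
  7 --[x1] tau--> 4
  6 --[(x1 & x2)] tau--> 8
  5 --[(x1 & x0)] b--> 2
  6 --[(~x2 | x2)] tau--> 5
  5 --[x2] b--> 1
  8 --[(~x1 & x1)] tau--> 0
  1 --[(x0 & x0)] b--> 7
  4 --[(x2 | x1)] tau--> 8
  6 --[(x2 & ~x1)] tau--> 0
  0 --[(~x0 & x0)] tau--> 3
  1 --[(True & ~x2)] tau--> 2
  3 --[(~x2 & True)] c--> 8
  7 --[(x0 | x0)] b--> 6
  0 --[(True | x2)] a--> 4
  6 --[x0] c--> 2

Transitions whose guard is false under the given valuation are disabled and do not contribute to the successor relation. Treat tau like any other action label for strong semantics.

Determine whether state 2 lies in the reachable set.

After dropping false guards: 12 live edges.
Layer 0: {0}
Layer 1: {1,4}  cumulative {0,1,4}
Layer 2: {8}  cumulative {0,1,4,8}
Layer 3: {3}  cumulative {0,1,3,4,8}
Reachable = {0,1,3,4,8}

Answer: UNREACHABLE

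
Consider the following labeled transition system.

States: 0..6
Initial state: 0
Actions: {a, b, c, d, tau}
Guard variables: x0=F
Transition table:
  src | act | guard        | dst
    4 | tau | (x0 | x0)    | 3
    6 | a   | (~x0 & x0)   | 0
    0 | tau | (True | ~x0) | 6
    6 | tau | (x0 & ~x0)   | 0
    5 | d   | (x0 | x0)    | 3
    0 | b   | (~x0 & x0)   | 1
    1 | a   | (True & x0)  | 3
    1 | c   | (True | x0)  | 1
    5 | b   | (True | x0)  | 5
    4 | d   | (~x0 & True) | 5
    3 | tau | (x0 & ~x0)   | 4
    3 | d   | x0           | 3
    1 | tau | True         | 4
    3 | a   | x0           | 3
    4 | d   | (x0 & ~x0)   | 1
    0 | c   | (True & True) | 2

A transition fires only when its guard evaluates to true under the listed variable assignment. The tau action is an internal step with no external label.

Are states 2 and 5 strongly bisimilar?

Answer: NOT BISIMILAR

Trace:
Bisimulation quotient by refinement:
  P[0] = {{0,1,2,3,4,5,6}}
  P[1] = {{0,1},{2,3,6},{4},{5}}
  P[2] = {{0},{1},{2,3,6},{4},{5}}
Fixed point at round 3; 5 class(es).
class of 2: {2,3,6}; class of 5: {5}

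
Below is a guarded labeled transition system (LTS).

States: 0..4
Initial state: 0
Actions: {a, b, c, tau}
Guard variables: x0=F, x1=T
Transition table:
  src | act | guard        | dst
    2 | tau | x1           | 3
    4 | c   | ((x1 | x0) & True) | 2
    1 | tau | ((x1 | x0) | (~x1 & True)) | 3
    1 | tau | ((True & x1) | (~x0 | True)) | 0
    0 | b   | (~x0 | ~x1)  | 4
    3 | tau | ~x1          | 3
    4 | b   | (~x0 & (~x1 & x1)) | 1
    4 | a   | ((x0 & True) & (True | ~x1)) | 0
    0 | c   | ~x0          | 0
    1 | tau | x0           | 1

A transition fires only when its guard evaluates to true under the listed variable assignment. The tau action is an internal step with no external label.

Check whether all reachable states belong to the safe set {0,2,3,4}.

Answer: INVARIANT HOLDS

Working:
Allowed set {0,2,3,4}
Reach set: {0,2,3,4}
  0: ✓
  2: ✓
  3: ✓
  4: ✓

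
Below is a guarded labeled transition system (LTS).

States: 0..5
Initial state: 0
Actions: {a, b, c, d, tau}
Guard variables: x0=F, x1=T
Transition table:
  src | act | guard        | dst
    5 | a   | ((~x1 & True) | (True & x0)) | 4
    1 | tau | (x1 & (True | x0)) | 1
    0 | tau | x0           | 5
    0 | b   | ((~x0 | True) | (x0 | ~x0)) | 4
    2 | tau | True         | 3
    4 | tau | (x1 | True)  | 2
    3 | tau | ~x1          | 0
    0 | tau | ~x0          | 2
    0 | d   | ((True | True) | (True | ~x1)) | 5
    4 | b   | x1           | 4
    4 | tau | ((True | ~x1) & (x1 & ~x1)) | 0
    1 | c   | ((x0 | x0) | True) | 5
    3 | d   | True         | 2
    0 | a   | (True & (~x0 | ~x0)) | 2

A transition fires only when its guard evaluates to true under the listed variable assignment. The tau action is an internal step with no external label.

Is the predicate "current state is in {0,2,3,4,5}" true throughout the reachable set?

Answer: INVARIANT HOLDS

Trace:
Allowed set {0,2,3,4,5}
R = {0,2,3,4,5}
  0: ✓
  2: ✓
  3: ✓
  4: ✓
  5: ✓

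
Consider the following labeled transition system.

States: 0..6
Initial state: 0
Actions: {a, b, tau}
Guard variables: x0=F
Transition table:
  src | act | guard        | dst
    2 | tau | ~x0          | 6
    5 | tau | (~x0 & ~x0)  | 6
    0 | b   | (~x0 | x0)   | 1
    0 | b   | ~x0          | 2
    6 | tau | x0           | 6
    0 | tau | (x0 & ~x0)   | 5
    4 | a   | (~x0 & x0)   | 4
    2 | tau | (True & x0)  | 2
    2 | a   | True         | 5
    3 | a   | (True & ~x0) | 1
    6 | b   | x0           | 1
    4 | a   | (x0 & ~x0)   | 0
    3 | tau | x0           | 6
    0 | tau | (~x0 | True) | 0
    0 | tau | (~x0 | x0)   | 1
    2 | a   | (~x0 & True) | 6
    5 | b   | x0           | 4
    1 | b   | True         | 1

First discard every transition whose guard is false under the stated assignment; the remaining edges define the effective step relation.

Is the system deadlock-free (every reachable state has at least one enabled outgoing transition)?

Answer: DEADLOCK at state 6

Trace:
Reach set: {0,1,2,5,6}
  0: b→1  b→2  tau→0  tau→1  [4 out]
  1: b→1  [1 out]
  2: a→5  a→6  tau→6  [3 out]
  5: tau→6  [1 out]
  6: ∅  [STUCK]
witness 6: b·tau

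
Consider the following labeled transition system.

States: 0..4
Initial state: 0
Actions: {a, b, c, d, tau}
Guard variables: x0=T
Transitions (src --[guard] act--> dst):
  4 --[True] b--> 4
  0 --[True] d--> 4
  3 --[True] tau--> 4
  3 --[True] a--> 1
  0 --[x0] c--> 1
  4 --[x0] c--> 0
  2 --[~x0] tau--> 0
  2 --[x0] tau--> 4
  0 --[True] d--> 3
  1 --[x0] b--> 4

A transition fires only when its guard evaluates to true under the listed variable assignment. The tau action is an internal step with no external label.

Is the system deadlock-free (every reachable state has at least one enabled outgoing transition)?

Reach set: {0,1,3,4}
  0: c→1  d→3  d→4  [3 out]
  1: b→4  [1 out]
  3: a→1  tau→4  [2 out]
  4: b→4  c→0  [2 out]

Answer: DEADLOCK-FREE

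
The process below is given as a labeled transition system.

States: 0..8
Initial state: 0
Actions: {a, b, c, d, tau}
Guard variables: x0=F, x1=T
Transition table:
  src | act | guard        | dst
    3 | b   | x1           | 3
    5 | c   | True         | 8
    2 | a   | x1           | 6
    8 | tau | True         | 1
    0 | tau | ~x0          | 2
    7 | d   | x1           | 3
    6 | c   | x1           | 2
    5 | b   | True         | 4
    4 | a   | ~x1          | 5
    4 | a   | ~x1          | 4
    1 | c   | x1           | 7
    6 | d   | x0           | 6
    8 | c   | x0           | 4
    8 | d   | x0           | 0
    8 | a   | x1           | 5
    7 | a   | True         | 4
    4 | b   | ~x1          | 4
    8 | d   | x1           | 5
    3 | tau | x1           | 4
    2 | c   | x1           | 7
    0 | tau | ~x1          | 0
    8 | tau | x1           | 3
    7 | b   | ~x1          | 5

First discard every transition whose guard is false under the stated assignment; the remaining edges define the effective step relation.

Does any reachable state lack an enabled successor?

Answer: DEADLOCK at state 4

Analysis:
Reach set: {0,2,3,4,6,7}
  0: tau→2  [deg 1]
  2: a→6  c→7  [deg 2]
  3: b→3  tau→4  [deg 2]
  4: ∅  [STUCK]
  6: c→2  [deg 1]
  7: a→4  d→3  [deg 2]
Path to 4: tau·c·a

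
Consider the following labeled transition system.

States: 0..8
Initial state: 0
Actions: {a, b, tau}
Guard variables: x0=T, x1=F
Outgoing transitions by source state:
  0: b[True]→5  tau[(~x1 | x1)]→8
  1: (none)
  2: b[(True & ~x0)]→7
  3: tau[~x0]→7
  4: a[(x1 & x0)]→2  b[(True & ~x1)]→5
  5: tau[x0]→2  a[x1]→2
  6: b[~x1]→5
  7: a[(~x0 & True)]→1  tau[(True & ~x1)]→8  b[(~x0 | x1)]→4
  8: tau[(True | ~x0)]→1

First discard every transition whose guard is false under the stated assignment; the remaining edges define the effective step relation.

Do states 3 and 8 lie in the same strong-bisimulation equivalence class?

Answer: NOT BISIMILAR

Working:
Bisimulation quotient by refinement:
  π0 = {{0,1,2,3,4,5,6,7,8}}
  π1 = {{0},{1,2,3},{4,6},{5,7,8}}
  π2 = {{0},{1,2,3},{4,6},{5,8},{7}}
5 equivalence class(es) (converged in 3)
class of 3: {1,2,3}; class of 8: {5,8}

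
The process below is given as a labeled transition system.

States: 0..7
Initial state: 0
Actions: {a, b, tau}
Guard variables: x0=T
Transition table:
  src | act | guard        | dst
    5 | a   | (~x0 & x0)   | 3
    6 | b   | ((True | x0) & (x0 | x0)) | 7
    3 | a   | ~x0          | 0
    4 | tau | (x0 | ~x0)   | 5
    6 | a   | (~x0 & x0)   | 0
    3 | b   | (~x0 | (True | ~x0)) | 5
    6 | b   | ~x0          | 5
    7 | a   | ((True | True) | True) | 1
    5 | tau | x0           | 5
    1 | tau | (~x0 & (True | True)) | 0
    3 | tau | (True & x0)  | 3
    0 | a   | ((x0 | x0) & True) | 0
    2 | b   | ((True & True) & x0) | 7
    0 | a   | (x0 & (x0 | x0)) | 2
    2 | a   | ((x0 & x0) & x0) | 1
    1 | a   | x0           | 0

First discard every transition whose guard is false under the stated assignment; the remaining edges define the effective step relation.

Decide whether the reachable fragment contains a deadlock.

Reach set: {0,1,2,7}
  0: a→0  a→2  [2 exit(s)]
  1: a→0  [1 exit(s)]
  2: a→1  b→7  [2 exit(s)]
  7: a→1  [1 exit(s)]

Answer: DEADLOCK-FREE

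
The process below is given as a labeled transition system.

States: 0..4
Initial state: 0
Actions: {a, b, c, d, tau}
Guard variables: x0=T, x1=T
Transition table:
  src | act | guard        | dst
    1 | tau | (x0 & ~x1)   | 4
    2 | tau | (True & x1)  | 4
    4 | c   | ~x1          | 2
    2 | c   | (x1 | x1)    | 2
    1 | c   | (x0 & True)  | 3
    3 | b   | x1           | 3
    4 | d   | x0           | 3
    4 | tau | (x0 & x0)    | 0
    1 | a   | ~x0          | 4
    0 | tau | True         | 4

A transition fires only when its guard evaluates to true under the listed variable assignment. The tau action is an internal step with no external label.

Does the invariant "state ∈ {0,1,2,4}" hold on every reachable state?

Inv-set: {0,1,2,4}
R = {0,3,4}
  0: safe
  3: VIOLATES
  4: safe
reach 3 via tau·d — violates

Answer: INVARIANT VIOLATED at state 3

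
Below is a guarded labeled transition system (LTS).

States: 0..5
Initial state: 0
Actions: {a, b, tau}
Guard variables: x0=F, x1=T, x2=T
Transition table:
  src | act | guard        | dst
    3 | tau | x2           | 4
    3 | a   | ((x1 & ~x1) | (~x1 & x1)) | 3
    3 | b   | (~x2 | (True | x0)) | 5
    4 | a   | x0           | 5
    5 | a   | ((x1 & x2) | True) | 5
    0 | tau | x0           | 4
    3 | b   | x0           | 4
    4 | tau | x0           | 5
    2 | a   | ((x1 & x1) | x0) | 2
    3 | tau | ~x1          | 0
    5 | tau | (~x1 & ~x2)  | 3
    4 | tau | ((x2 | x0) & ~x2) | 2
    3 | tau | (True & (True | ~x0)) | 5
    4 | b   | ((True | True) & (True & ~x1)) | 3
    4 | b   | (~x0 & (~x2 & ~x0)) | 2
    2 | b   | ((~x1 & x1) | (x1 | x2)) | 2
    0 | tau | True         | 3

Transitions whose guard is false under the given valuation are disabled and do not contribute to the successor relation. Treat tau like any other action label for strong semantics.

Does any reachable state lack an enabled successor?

R = {0,3,4,5}
  0: tau→3  [deg 1]
  3: b→5  tau→4  tau→5  [deg 3]
  4: ∅  [deadlock]
  5: a→5  [deg 1]
witness 4: tau·tau

Answer: DEADLOCK at state 4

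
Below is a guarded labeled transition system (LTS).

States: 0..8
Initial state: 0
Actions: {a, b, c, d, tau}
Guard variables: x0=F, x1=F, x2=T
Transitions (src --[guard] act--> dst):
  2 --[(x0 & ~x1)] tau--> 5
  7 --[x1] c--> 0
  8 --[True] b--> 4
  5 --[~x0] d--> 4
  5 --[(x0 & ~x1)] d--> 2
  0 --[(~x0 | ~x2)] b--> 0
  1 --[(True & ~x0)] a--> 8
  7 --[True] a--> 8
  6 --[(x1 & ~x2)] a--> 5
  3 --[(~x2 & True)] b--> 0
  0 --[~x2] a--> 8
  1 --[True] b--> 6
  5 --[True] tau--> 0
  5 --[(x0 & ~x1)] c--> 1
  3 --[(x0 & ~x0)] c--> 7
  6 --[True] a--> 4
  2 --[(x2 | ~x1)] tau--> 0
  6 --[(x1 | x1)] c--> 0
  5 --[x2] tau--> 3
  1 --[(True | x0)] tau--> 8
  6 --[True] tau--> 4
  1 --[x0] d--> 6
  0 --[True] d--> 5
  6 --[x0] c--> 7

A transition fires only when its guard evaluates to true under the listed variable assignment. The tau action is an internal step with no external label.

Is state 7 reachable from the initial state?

13 transition(s) survive guard evaluation.
depth 0: {0}
depth 1: {5}  cumulative {0,5}
depth 2: {3,4}  cumulative {0,3,4,5}
Reach set: {0,3,4,5}

Answer: UNREACHABLE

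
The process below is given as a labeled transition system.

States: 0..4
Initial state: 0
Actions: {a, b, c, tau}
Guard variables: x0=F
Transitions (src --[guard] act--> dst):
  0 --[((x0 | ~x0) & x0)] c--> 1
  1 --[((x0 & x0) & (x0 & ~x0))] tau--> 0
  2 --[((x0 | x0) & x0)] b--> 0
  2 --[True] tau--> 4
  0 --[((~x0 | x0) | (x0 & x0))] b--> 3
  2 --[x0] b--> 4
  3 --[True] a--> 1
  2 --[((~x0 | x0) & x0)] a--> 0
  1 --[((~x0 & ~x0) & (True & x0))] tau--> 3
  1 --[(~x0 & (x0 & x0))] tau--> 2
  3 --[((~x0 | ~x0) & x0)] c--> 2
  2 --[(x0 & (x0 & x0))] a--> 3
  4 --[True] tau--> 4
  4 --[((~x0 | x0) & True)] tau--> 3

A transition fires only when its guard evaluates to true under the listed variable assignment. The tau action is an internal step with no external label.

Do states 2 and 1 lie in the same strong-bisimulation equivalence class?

Refine partition for ~:
  round 0: {{0,1,2,3,4}}
  round 1: {{0},{1},{2,4},{3}}
  round 2: {{0},{1},{2},{3},{4}}
stable after 3 split(s): 5 block(s)
[2]={2}  [1]={1}

Answer: NOT BISIMILAR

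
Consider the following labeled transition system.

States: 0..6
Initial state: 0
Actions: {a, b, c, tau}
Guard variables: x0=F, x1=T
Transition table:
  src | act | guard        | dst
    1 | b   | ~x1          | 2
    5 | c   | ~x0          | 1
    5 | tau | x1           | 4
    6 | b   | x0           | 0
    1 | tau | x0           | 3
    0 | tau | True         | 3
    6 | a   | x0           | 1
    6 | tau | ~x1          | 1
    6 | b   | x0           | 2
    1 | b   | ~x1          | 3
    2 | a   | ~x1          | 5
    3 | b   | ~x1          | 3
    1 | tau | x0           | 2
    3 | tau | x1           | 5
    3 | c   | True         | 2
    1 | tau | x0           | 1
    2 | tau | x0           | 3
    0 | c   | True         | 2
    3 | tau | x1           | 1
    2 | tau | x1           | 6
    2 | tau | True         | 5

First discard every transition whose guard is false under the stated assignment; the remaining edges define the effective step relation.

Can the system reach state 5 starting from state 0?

Answer: REACHABLE

Working:
9 transition(s) survive guard evaluation.
depth 0: {0}
depth 1: {2,3}  total {0,2,3}
depth 2: {1,5,6}  total {0,1,2,3,5,6}
depth 3: {4}  total {0,1,2,3,4,5,6}
Reach set: {0,1,2,3,4,5,6}
witness 5: tau·tau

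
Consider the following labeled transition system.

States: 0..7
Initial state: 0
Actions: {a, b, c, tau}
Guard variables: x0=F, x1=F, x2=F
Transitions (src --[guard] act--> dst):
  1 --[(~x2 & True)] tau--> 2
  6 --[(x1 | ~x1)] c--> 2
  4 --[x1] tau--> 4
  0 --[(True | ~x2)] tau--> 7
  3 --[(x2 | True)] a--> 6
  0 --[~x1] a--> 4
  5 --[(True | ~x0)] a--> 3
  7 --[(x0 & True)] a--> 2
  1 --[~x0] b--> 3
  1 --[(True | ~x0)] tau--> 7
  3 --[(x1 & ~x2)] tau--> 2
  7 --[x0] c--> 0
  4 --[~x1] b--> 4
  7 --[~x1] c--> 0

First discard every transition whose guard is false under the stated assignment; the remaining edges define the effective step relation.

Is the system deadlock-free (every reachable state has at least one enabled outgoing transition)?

Answer: DEADLOCK-FREE

Trace:
Reachable = {0,4,7}
  0: a→4  tau→7  [2 out]
  4: b→4  [1 out]
  7: c→0  [1 out]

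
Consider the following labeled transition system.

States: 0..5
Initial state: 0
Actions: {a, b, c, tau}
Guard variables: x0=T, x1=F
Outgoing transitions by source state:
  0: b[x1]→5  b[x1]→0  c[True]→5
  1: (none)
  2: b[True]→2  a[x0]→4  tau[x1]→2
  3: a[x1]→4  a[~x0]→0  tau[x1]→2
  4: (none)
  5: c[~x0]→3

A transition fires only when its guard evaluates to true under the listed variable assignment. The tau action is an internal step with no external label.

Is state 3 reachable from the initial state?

After dropping false guards: 3 live edges.
depth 0: {0}
depth 1: {5}  cumulative {0,5}
R = {0,5}

Answer: UNREACHABLE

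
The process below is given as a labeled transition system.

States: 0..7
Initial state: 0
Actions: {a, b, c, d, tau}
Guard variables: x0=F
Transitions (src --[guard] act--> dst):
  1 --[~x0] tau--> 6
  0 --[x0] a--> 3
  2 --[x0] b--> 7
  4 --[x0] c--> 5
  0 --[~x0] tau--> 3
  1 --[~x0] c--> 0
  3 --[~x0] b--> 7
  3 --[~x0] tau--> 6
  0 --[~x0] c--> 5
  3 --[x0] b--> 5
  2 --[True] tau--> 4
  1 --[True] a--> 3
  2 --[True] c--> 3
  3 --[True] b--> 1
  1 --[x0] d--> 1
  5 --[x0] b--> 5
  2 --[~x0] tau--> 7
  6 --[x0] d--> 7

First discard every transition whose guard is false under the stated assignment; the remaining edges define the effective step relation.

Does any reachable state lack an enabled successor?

Answer: DEADLOCK at state 5

Trace:
R = {0,1,3,5,6,7}
  0: c→5  tau→3  [2 exit(s)]
  1: a→3  c→0  tau→6  [3 exit(s)]
  3: b→1  b→7  tau→6  [3 exit(s)]
  5: ∅  [STUCK]
  6: ∅  [STUCK]
  7: ∅  [STUCK]
trace reaching 5: c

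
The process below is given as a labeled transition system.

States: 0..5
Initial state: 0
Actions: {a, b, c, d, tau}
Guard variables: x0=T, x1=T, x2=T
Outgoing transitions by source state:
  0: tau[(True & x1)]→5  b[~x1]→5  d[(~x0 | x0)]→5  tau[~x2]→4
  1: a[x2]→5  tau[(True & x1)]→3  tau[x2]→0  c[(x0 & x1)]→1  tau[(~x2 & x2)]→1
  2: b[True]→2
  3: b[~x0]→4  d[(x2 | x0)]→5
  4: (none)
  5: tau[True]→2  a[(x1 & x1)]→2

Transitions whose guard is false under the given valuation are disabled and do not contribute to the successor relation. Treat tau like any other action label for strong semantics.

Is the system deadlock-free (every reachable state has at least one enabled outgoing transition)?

Answer: DEADLOCK-FREE

Trace:
R = {0,2,5}
  0: d→5  tau→5  [deg 2]
  2: b→2  [deg 1]
  5: a→2  tau→2  [deg 2]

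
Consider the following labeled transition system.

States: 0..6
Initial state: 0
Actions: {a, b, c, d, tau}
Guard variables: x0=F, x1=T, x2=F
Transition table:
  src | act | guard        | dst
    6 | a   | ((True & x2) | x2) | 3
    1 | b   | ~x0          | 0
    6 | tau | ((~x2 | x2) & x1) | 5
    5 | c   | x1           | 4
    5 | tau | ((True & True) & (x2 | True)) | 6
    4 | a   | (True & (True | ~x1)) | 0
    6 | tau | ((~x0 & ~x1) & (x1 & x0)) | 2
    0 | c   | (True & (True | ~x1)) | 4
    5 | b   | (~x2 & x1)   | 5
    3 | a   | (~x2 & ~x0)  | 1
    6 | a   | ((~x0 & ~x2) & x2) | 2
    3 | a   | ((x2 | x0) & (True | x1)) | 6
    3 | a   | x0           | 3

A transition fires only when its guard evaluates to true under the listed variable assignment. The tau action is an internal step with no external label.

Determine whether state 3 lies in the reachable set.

8 transition(s) survive guard evaluation.
Layer 0: {0}
Layer 1: {4}  cumulative {0,4}
R = {0,4}

Answer: UNREACHABLE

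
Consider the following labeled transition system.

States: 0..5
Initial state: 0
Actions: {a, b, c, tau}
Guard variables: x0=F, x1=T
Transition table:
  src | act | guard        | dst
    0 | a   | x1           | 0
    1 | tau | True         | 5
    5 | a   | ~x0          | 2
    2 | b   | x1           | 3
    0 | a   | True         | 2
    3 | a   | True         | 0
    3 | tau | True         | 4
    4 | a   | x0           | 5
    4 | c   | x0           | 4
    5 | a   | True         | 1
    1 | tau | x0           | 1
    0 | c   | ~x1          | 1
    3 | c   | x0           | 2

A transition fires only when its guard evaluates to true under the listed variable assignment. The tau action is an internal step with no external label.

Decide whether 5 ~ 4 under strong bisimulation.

Bisimulation quotient by refinement:
  round 0: {{0,1,2,3,4,5}}
  round 1: {{0,5},{1},{2},{3},{4}}
  round 2: {{0},{1},{2},{3},{4},{5}}
stable after 3 split(s): 6 block(s)
class of 5: {5}; class of 4: {4}

Answer: NOT BISIMILAR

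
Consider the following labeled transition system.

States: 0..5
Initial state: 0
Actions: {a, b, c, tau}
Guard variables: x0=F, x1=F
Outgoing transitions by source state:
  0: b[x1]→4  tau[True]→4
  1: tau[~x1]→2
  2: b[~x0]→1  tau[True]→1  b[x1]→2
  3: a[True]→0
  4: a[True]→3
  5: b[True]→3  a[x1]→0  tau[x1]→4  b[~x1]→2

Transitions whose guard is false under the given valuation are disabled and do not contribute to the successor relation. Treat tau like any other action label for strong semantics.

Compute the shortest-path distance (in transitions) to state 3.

Breadth-first toward 3:
  Layer 0: {0}
  Layer 1: {4}
  Layer 2: {3}
depth(3)=2, e.g. tau·a

Answer: 2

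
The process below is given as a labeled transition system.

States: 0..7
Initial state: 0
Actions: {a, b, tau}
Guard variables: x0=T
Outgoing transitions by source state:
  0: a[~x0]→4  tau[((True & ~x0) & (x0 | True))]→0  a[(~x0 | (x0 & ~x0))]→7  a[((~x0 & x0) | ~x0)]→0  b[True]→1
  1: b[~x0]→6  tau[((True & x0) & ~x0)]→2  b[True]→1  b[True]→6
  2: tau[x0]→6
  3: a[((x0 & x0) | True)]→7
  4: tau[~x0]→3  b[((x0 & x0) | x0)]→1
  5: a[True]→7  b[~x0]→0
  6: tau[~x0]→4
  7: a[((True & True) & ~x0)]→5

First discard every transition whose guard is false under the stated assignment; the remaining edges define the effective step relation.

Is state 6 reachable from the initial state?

Answer: REACHABLE

Working:
7 transition(s) survive guard evaluation.
L0 = {0}
L1 = {1}  total {0,1}
L2 = {6}  total {0,1,6}
Reach set: {0,1,6}
trace reaching 6: b·b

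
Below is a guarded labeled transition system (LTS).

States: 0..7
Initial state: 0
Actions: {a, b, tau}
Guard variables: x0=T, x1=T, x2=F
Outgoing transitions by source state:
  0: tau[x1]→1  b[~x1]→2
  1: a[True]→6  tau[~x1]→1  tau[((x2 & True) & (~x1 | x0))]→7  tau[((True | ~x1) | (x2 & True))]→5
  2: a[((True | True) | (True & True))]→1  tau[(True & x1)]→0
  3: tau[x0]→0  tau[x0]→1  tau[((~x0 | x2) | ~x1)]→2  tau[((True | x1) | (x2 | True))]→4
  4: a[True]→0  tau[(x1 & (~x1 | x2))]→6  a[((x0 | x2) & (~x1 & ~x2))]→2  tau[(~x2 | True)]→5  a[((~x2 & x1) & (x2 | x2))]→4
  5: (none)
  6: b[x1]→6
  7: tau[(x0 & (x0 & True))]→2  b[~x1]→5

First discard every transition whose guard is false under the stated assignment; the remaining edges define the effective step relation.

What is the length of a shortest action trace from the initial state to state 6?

Answer: 2

Analysis:
BFS to 6:
  depth 0: {0}
  depth 1: {1}
  depth 2: {5,6}
6 enters at depth 2; path tau·a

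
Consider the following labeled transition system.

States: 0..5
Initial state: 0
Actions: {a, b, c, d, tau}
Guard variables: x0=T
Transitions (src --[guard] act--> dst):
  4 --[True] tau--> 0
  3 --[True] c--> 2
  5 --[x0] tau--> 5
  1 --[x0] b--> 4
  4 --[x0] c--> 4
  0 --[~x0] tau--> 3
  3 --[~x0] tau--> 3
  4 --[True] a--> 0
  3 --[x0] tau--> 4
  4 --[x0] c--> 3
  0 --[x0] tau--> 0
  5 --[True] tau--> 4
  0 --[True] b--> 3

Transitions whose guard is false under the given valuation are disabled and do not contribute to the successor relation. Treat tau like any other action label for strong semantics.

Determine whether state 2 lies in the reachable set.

Answer: REACHABLE

Analysis:
Guard filter leaves 11 enabled edge(s).
depth 0: {0}
depth 1: {3}  cumulative {0,3}
depth 2: {2,4}  cumulative {0,2,3,4}
R = {0,2,3,4}
trace reaching 2: b·c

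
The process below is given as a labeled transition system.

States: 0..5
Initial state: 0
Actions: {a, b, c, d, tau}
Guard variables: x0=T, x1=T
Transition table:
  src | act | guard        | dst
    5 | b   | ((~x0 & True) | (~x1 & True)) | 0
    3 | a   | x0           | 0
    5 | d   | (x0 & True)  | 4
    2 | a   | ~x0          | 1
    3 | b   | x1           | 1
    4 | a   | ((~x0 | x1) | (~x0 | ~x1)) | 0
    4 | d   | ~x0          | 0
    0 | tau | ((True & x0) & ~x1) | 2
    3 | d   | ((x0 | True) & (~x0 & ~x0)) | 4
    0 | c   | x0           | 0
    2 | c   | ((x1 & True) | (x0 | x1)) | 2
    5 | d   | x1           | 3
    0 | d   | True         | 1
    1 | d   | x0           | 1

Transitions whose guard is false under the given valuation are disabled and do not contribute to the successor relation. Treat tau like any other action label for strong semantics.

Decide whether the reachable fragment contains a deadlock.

Reach set: {0,1}
  0: c→0  d→1  [2 exit(s)]
  1: d→1  [1 exit(s)]

Answer: DEADLOCK-FREE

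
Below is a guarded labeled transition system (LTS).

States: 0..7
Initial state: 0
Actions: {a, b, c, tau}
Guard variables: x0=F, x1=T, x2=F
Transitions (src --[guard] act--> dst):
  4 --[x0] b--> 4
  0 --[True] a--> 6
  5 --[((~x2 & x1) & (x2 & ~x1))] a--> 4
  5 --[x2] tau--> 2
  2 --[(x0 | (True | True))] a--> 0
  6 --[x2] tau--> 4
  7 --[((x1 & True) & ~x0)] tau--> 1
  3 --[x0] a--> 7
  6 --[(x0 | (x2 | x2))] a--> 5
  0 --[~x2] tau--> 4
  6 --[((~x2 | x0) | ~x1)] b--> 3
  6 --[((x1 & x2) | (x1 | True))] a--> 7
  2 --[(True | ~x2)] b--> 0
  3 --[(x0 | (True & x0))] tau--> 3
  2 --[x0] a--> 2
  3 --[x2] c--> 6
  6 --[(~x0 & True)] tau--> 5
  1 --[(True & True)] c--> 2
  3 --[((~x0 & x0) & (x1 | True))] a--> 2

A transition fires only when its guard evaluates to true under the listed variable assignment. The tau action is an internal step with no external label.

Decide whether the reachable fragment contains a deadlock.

Answer: DEADLOCK at state 3

Analysis:
Reach set: {0,1,2,3,4,5,6,7}
  0: a→6  tau→4  [2 exit(s)]
  1: c→2  [1 exit(s)]
  2: a→0  b→0  [2 exit(s)]
  3: ∅  [STUCK]
  4: ∅  [STUCK]
  5: ∅  [STUCK]
  6: a→7  b→3  tau→5  [3 exit(s)]
  7: tau→1  [1 exit(s)]
trace reaching 3: a·b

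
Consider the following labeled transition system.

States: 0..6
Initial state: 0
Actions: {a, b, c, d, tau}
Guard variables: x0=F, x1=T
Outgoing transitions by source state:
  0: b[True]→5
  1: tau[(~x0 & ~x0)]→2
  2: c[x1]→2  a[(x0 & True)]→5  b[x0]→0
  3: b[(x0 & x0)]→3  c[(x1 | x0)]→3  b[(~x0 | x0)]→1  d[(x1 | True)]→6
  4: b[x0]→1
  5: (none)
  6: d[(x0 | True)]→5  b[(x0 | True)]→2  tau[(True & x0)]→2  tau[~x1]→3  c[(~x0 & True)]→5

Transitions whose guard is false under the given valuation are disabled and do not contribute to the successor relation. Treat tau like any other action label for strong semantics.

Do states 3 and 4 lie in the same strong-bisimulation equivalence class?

Compute ~ classes (split until stable):
  round 0: {{0,1,2,3,4,5,6}}
  round 1: {{0},{1},{2},{3,6},{4,5}}
  round 2: {{0},{1},{2},{3},{4,5},{6}}
stable after 3 split(s): 6 block(s)
[3]={3}  [4]={4,5}

Answer: NOT BISIMILAR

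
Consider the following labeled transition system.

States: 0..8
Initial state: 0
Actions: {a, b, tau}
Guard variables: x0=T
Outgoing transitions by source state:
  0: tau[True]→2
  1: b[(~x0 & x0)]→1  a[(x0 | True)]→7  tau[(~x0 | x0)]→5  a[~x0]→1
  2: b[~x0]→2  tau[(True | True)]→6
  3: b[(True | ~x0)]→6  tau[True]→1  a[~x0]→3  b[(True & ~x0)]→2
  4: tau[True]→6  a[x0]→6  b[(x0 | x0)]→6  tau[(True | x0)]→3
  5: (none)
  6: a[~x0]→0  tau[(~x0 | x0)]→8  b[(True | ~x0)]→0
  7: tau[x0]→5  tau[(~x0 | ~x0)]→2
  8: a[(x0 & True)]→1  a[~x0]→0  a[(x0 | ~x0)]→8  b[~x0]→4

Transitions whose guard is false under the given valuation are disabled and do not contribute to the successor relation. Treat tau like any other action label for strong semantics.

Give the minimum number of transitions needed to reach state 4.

Layered search for 4:
  Layer 0: {0}
  Layer 1: {2}
  Layer 2: {6}
  Layer 3: {8}
  Layer 4: {1}
  Layer 5: {5,7}
4 never appears.

Answer: UNREACHABLE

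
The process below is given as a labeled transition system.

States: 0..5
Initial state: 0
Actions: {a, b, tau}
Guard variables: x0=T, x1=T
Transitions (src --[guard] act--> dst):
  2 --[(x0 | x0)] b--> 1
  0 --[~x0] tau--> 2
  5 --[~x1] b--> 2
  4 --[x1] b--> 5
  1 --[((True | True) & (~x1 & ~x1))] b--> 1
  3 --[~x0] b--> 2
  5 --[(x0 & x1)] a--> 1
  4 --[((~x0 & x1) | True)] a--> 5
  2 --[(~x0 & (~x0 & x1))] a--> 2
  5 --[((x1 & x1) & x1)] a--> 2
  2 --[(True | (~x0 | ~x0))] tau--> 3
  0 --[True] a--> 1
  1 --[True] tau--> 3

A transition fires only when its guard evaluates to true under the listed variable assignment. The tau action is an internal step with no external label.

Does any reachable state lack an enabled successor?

Answer: DEADLOCK at state 3

Trace:
Reach set: {0,1,3}
  0: a→1  [1 exit(s)]
  1: tau→3  [1 exit(s)]
  3: ∅  [STUCK]
Path to 3: a·tau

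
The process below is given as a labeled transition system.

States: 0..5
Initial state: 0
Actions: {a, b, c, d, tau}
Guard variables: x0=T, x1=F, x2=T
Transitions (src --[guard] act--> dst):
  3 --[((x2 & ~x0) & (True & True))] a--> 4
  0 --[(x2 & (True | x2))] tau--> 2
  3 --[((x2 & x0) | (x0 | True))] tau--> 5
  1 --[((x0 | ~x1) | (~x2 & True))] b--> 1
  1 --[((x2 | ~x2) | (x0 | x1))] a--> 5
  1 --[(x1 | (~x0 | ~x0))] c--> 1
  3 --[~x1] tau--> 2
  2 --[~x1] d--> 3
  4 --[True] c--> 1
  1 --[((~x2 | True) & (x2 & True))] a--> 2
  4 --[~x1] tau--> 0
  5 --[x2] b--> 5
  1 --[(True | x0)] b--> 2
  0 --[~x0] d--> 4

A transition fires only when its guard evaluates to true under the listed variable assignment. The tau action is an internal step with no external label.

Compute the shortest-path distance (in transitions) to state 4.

Answer: UNREACHABLE

Working:
Layered search for 4:
  Layer 0: {0}
  Layer 1: {2}
  Layer 2: {3}
  Layer 3: {5}
4 never appears.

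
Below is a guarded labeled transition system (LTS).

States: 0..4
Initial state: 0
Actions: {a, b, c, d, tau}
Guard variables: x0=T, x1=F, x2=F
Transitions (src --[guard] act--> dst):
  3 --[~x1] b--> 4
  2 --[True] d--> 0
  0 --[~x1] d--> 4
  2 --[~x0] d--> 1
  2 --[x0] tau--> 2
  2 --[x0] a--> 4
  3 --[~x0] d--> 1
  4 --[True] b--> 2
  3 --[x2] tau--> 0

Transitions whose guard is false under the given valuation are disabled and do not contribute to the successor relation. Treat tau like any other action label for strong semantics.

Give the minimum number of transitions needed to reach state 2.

Answer: 2

Working:
Layered search for 2:
  Layer 0: {0}
  Layer 1: {4}
  Layer 2: {2}
first hit 2 at d=2 via d·b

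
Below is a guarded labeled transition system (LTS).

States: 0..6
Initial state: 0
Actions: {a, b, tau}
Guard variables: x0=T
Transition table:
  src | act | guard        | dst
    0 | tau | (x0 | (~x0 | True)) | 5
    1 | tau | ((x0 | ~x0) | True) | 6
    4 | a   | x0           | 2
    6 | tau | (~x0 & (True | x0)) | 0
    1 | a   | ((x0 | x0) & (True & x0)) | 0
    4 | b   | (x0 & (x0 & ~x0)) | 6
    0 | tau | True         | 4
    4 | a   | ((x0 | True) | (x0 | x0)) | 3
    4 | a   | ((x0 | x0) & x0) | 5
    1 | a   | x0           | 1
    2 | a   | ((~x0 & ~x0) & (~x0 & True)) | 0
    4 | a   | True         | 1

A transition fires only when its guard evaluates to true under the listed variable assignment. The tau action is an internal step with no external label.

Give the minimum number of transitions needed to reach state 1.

Answer: 2

Working:
Breadth-first toward 1:
  depth 0: {0}
  depth 1: {4,5}
  depth 2: {1,2,3}
first hit 1 at d=2 via tau·a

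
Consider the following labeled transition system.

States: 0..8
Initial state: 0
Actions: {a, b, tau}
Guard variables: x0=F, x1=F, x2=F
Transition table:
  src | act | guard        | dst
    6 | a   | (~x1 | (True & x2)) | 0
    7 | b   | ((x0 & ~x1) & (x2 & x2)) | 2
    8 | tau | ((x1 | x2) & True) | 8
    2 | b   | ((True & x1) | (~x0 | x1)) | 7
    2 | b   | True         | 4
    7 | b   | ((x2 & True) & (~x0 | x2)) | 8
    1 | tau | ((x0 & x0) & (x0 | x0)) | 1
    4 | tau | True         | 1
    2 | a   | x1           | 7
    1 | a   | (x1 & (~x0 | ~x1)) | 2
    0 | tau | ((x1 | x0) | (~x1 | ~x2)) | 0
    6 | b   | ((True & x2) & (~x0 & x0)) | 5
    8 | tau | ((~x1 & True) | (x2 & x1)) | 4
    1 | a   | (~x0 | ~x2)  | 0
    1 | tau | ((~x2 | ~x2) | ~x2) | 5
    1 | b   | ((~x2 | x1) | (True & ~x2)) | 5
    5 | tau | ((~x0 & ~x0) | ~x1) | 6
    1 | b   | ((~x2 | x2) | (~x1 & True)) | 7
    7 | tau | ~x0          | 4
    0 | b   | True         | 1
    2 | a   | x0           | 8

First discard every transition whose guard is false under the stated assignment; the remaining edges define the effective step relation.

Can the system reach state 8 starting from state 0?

Answer: UNREACHABLE

Analysis:
After dropping false guards: 13 live edges.
depth 0: {0}
depth 1: {1}  now seen {0,1}
depth 2: {5,7}  now seen {0,1,5,7}
depth 3: {4,6}  now seen {0,1,4,5,6,7}
Reachable = {0,1,4,5,6,7}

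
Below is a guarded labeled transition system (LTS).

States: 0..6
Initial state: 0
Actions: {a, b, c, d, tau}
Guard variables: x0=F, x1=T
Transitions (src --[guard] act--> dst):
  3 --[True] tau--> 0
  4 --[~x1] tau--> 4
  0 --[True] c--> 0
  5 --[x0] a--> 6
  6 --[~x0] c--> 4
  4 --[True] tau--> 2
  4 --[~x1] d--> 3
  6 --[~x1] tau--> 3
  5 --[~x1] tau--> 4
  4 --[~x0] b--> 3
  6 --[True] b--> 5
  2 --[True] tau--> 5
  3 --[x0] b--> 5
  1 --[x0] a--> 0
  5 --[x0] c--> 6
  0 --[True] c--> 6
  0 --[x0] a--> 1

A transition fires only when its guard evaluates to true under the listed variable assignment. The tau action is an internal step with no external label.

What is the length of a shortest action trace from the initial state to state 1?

Answer: UNREACHABLE

Working:
BFS to 1:
  L0 = {0}
  L1 = {6}
  L2 = {4,5}
  L3 = {2,3}
1 never appears.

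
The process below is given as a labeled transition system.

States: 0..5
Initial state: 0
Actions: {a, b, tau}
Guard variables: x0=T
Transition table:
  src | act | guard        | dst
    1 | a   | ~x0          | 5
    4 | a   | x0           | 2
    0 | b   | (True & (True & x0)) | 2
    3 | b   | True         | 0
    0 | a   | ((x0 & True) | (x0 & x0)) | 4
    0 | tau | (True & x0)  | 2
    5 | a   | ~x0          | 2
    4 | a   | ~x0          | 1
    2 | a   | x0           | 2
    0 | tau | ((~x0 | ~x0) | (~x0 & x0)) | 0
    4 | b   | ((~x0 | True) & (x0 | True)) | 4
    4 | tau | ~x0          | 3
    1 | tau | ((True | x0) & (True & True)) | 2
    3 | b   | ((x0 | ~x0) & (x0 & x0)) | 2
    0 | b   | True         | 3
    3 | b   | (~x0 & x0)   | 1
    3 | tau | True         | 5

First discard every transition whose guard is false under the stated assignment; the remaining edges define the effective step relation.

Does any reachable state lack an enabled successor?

R = {0,2,3,4,5}
  0: a→4  b→2  b→3  tau→2  [4 out]
  2: a→2  [1 out]
  3: b→0  b→2  tau→5  [3 out]
  4: a→2  b→4  [2 out]
  5: ∅  [no exit]
Path to 5: b·tau

Answer: DEADLOCK at state 5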